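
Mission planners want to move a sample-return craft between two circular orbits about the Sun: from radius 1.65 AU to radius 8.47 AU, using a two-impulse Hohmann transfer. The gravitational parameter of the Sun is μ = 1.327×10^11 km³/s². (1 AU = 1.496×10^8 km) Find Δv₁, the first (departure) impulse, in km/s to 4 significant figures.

Δv₁ = 6.812 km/s

In km: r₁ = 1.65 × 1.496×10^8 = 2.4684×10^8 km; r₂ = 8.47 × 1.496×10^8 = 1.267112×10^9 km.
Transfer-ellipse semi-major axis a_t = (r₁ + r₂)/2 = (2.4684×10^8 + 1.267112×10^9)/2 = 7.56976×10^8 km.
On the circular orbit at r = 2.4684×10^8 km, v_c = √(μ/r) = 23.186 km/s.
Vis-viva on the transfer ellipse at r = 2.4684×10^8 km gives v_t = √[μ(2/r − 1/a_t)] = 29.998 km/s.
Δv₁ = |v_t − v_c| = |29.998 − 23.186| = 6.812 km/s.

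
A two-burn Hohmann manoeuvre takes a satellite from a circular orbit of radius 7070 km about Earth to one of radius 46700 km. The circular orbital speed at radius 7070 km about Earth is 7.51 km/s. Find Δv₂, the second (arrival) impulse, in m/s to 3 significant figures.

From the circular-orbit relation v² = μ/r at r = 7070 km: μ = v²r = (7.51)² × 7070 = 3.98749×10^5 km³/s².
Transfer-ellipse semi-major axis a_t = (r₁ + r₂)/2 = (7070 + 46700)/2 = 26885 km.
On the circular orbit at r = 46700 km, v_c = √(μ/r) = 2.922 km/s.
Vis-viva on the transfer ellipse at r = 46700 km gives v_t = √[μ(2/r − 1/a_t)] = 1.498 km/s.
Δv₂ = |v_t − v_c| = |1.498 − 2.922| = 1.424 km/s.

Δv₂ = 1420 m/s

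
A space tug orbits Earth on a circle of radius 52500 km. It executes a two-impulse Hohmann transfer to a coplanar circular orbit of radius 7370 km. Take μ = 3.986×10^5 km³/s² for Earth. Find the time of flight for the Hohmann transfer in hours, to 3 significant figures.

t = 7.16 hours

The Hohmann ellipse has a_t = (r₁ + r₂)/2 = 29935 km.
Half the transfer-orbit period gives t = π√(a_t³/μ) = 25770 s.
Converting: 25770 s ÷ 3600 s/hour = 7.16 hours.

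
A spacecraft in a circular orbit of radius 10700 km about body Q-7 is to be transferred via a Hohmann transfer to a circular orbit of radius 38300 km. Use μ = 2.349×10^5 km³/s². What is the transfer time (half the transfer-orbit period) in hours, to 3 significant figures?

t = 6.90 hours

Transfer-ellipse semi-major axis a_t = (r₁ + r₂)/2 = (10700 + 38300)/2 = 24500 km.
Transfer time t = π√(a_t³/μ) = π√((24500)³ / 2.349×10^5) = 24857.5 s.
Converting: 24857.5 s ÷ 3600 s/hour = 6.90 hours.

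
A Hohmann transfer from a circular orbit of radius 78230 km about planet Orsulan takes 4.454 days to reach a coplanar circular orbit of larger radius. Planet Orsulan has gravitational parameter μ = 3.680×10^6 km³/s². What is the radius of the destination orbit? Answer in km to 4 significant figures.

r₂ = 6.834×10^5 km

Transfer time t = 4.454 days = 3.848256×10^5 s, and t = π√(a_t³/μ).
So a_t = (μ t²/π²)^(1/3) = (3.680×10^6 × (3.848256×10^5)² / π²)^(1/3) = 3.8080×10^5 km.
Since a_t = (r₁ + r₂)/2, r₂ = 2a_t − r₁ = 2×3.8080×10^5 − 78230 = 6.8337×10^5 km.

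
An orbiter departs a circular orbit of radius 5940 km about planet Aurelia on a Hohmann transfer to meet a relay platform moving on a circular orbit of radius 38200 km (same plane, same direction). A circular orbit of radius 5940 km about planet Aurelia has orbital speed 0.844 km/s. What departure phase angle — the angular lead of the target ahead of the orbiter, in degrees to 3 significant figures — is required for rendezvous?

From the circular-orbit relation v² = μ/r at r = 5940 km: μ = v²r = (0.844)² × 5940 = 4231.28 km³/s².
The Hohmann ellipse has a_t = (r₁ + r₂)/2 = 22070 km.
The half-period of the transfer ellipse is t = π√(a_t³/μ) = 1.5835×10^5 s.
Target angular speed ω₂ = √(μ/r₂³) = 8.7125×10^-6 rad/s.
Angle swept by the target during transfer: ω₂·t = 1.3796 rad = 79.05°.
Arrival is 180° from departure on the ellipse, so φ = 180° − 79.05° = 101°.

φ = 101°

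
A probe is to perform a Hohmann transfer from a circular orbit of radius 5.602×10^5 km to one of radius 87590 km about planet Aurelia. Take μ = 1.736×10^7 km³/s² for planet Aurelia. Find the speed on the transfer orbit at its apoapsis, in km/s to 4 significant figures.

Transfer-ellipse semi-major axis a_t = (r₁ + r₂)/2 = (5.602×10^5 + 87590)/2 = 3.23895×10^5 km.
At apoapsis, r = 5.602×10^5 km.
From the vis-viva equation, v = √[μ(2/r − 1/a_t)] = 2.895 km/s.

v = 2.895 km/s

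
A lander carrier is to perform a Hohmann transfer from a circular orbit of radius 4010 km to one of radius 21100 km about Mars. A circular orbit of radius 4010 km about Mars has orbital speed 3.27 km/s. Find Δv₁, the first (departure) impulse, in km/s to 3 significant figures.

Δv₁ = 0.969 km/s

From the circular-orbit relation v² = μ/r at r = 4010 km: μ = v²r = (3.27)² × 4010 = 42878.5 km³/s².
Semi-major axis of the transfer orbit: a_t = (4010 + 21100)/2 = 12555 km.
Circular speed at r = 4010 km: v_c = √(μ/r) = 3.2700 km/s.
Vis-viva on the transfer ellipse at r = 4010 km gives v_t = √[μ(2/r − 1/a_t)] = 4.2392 km/s.
Δv₁ = |v_t − v_c| = |4.2392 − 3.2700| = 0.9692 km/s.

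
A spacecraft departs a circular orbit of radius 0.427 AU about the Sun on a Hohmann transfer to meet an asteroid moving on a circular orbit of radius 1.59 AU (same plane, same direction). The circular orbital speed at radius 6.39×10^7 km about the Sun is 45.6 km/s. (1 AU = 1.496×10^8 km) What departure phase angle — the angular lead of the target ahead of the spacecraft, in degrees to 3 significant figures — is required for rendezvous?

From the circular-orbit relation v² = μ/r at r = 6.39×10^7 km: μ = v²r = (45.6)² × 6.39×10^7 = 1.32871×10^11 km³/s².
In km: r₁ = 0.427 × 1.496×10^8 = 6.38792×10^7 km; r₂ = 1.59 × 1.496×10^8 = 2.37864×10^8 km.
Semi-major axis of the transfer orbit: a_t = (6.38792×10^7 + 2.37864×10^8)/2 = 1.508716×10^8 km.
The half-period of the transfer ellipse is t = π√(a_t³/μ) = 1.597×10^7 s.
Target angular speed ω₂ = √(μ/r₂³) = 9.936×10^-8 rad/s.
Angle swept by the target during transfer: ω₂·t = 1.587 rad = 90.93°.
The spacecraft traverses 180° on the transfer ellipse, so the target must lead by 180° − 90.93° = 89.1°.

φ = 89.1°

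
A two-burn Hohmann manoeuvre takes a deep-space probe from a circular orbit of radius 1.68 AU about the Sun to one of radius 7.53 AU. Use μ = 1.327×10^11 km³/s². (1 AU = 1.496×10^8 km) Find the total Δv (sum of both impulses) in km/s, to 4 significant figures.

Δv = 10.70 km/s

In km: r₁ = 1.68 × 1.496×10^8 = 2.51328×10^8 km; r₂ = 7.53 × 1.496×10^8 = 1.126488×10^9 km.
Semi-major axis of the transfer orbit: a_t = (2.51328×10^8 + 1.126488×10^9)/2 = 6.88908×10^8 km.
Circular speed at r₁: v₁ = √(μ/r₁) = √(1.327×10^11/2.51328×10^8) = 22.978 km/s.
Transfer-orbit speed at r₁ (vis-viva): v_p = √[μ(2/r₁ − 1/a_t)] = 29.383 km/s.
First burn Δv₁ = |v_p − v₁| = 6.405 km/s.
Circular speed at r₂: v₂ = √(μ/r₂) = 10.854 km/s.
Transfer-orbit speed at r₂: v_a = √[μ(2/r₂ − 1/a_t)] = 6.5556 km/s.
Second burn Δv₂ = |v₂ − v_a| = 4.298 km/s.
Total Δv = Δv₁ + Δv₂ = 10.70 km/s.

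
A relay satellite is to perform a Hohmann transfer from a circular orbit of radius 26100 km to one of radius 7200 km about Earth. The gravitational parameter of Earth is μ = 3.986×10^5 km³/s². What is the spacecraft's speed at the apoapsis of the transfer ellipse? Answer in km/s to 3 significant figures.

v = 2.57 km/s

Semi-major axis of the transfer orbit: a_t = (26100 + 7200)/2 = 16650 km.
At apoapsis, r = 26100 km.
Applying v² = μ(2/r − 1/a_t): v = 2.570 km/s.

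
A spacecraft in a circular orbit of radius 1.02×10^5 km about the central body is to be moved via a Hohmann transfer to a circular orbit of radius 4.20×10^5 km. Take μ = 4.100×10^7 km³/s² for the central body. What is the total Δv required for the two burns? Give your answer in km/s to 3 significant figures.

Δv = 9.09 km/s

Transfer-ellipse semi-major axis a_t = (r₁ + r₂)/2 = (1.020×10^5 + 4.200×10^5)/2 = 2.610×10^5 km.
Circular speed at r₁: v₁ = √(μ/r₁) = √(4.100×10^7/1.020×10^5) = 20.049 km/s.
On the transfer ellipse at r₁, v² = μ(2/r − 1/a) gives v_p = √[μ(2/r₁ − 1/a_t)] = 25.433 km/s.
First burn Δv₁ = |v_p − v₁| = 5.384 km/s.
Circular speed at r₂: v₂ = √(μ/r₂) = 9.8802 km/s.
Transfer-orbit speed at r₂: v_a = √[μ(2/r₂ − 1/a_t)] = 6.1766 km/s.
Second burn Δv₂ = |v₂ − v_a| = 3.704 km/s.
Total Δv = Δv₁ + Δv₂ = 9.088 km/s.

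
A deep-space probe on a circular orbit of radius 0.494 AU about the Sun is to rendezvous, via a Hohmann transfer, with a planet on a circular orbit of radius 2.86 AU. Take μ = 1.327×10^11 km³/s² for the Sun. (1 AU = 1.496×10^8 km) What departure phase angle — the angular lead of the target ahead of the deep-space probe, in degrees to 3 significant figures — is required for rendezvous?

φ = 99.2°

In km: r₁ = 0.494 × 1.496×10^8 = 7.39024×10^7 km; r₂ = 2.86 × 1.496×10^8 = 4.27856×10^8 km.
Transfer-ellipse semi-major axis a_t = (r₁ + r₂)/2 = (7.39024×10^7 + 4.27856×10^8)/2 = 2.508792×10^8 km.
Transfer time t = π√(a_t³/μ) = 3.427×10^7 s.
The target's mean motion on its circular orbit is ω₂ = √(μ/r₂³) = 4.116×10^-8 rad/s.
Angle swept by the target during transfer: ω₂·t = 1.4106 rad = 80.82°.
The deep-space probe traverses 180° on the transfer ellipse, so the target must lead by 180° − 80.82° = 99.2°.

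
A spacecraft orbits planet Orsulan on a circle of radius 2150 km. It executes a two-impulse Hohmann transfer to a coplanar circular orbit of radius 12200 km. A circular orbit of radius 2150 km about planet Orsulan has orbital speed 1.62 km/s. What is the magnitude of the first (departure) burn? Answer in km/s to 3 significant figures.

From the circular-orbit relation v² = μ/r at r = 2150 km: μ = v²r = (1.62)² × 2150 = 5642.46 km³/s².
Semi-major axis of the transfer orbit: a_t = (2150 + 12200)/2 = 7175 km.
On the circular orbit at r = 2150 km, v_c = √(μ/r) = 1.6200 km/s.
Transfer-orbit speed at the same r (vis-viva, a = a_t): v_t = √[μ(2/r − 1/a_t)] = 2.1124 km/s.
Δv₁ = |v_t − v_c| = |2.1124 − 1.6200| = 0.4924 km/s.

Δv₁ = 0.492 km/s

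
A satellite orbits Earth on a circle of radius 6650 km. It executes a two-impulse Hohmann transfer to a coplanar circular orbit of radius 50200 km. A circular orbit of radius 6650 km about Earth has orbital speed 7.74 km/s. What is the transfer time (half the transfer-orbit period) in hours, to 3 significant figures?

t = 6.63 hours

From the circular-orbit relation v² = μ/r at r = 6650 km: μ = v²r = (7.74)² × 6650 = 3.98386×10^5 km³/s².
Transfer-ellipse semi-major axis a_t = (r₁ + r₂)/2 = (6650 + 50200)/2 = 28425 km.
Transfer time t = π√(a_t³/μ) = π√((28425)³ / 3.98386×10^5) = 23853 s.
Converting: 23853 s ÷ 3600 s/hour = 6.63 hours.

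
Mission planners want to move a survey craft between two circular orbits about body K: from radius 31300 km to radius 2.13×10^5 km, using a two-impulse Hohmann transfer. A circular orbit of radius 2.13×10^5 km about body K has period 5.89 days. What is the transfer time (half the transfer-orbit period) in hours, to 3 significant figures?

t = 30.7 hours

From Kepler's third law T² = 4π²r³/μ at r = 2.13×10^5 km, T = 5.89 days = 5.89 × 86400 s = 5.08896×10^5 s: μ = 4π²r³/T² = 1.47313×10^6 km³/s².
The Hohmann ellipse has a_t = (r₁ + r₂)/2 = 1.2215×10^5 km.
By Kepler's third law the transfer-orbit period is T = 2π√(a_t³/μ), so t = T/2 = 1.105×10^5 s.
Converting: 1.105×10^5 s ÷ 3600 s/hour = 30.7 hours.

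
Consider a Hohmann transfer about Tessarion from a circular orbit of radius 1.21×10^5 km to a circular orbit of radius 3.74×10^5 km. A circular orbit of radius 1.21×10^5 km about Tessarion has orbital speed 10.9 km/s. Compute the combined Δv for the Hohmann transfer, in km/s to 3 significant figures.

From the circular-orbit relation v² = μ/r at r = 1.21×10^5 km: μ = v²r = (10.9)² × 1.21×10^5 = 1.43760×10^7 km³/s².
The Hohmann ellipse has a_t = (r₁ + r₂)/2 = 2.475×10^5 km.
Circular speed at r₁: v₁ = √(μ/r₁) = √(1.43760×10^7/1.210×10^5) = 10.900 km/s.
On the transfer ellipse at r₁, vis-viva gives v_p = √[μ(2/r₁ − 1/a_t)] = 13.399 km/s.
First burn Δv₁ = |v_p − v₁| = 2.499 km/s.
At r₂, v₂ = √(μ/r₂) = 6.200 km/s.
Transfer-orbit speed at r₂: v_a = √[μ(2/r₂ − 1/a_t)] = 4.335 km/s.
Second burn Δv₂ = |v₂ − v_a| = 1.865 km/s.
Total Δv = Δv₁ + Δv₂ = 4.364 km/s.

Δv = 4.36 km/s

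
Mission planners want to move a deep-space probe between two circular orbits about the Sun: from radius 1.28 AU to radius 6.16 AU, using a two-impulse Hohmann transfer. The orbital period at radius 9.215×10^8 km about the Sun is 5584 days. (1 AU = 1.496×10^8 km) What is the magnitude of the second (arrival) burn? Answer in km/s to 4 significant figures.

Δv₂ = 4.961 km/s

From Kepler's third law T² = 4π²r³/μ at r = 9.215×10^8 km, T = 5584 days = 5584 × 86400 s = 4.824576×10^8 s: μ = 4π²r³/T² = 1.32717×10^11 km³/s².
In km: r₁ = 1.28 × 1.496×10^8 = 1.91488×10^8 km; r₂ = 6.16 × 1.496×10^8 = 9.21536×10^8 km.
The Hohmann ellipse has a_t = (r₁ + r₂)/2 = 5.56512×10^8 km.
On the circular orbit at r = 9.21536×10^8 km, v_c = √(μ/r) = 12.00 km/s.
Transfer-orbit speed at the same r (vis-viva, a = a_t): v_t = √[μ(2/r − 1/a_t)] = 7.039 km/s.
Δv₂ = |v_t − v_c| = |7.039 − 12.00| = 4.961 km/s.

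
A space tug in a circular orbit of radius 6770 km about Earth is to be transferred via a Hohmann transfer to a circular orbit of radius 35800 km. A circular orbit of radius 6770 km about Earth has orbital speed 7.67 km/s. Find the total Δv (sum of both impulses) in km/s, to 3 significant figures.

From the circular-orbit relation v² = μ/r at r = 6770 km: μ = v²r = (7.67)² × 6770 = 3.98272×10^5 km³/s².
Semi-major axis of the transfer orbit: a_t = (6770 + 35800)/2 = 21285 km.
Circular speed at r₁: v₁ = √(μ/r₁) = √(3.98272×10^5/6770) = 7.67000 km/s.
On the transfer ellipse at r₁, v² = μ(2/r − 1/a) gives v_p = √[μ(2/r₁ − 1/a_t)] = 9.94718 km/s.
First burn Δv₁ = |v_p − v₁| = 2.27718 km/s.
Circular speed at r₂: v₂ = √(μ/r₂) = 3.33540 km/s.
Transfer-orbit speed at r₂: v_a = √[μ(2/r₂ − 1/a_t)] = 1.88107 km/s.
Second burn Δv₂ = |v₂ − v_a| = 1.45433 km/s.
Δv = Δv₁ + Δv₂ = 2.27718 + 1.45433 = 3.732 km/s.

Δv = 3.73 km/s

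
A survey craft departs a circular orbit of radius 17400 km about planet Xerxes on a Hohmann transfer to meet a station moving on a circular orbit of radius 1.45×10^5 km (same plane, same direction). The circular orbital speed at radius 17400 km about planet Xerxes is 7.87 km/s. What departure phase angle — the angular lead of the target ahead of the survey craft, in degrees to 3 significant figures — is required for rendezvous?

φ = 105°

From the circular-orbit relation v² = μ/r at r = 17400 km: μ = v²r = (7.87)² × 17400 = 1.07770×10^6 km³/s².
The Hohmann ellipse has a_t = (r₁ + r₂)/2 = 81200 km.
The half-period of the transfer ellipse is t = π√(a_t³/μ) = 70022.0 s.
The target's mean motion on its circular orbit is ω₂ = √(μ/r₂³) = 1.88017×10^-5 rad/s.
Angle swept by the target during transfer: ω₂·t = 1.3165 rad = 75.43°.
The survey craft traverses 180° on the transfer ellipse, so the target must lead by 180° − 75.43° = 105°.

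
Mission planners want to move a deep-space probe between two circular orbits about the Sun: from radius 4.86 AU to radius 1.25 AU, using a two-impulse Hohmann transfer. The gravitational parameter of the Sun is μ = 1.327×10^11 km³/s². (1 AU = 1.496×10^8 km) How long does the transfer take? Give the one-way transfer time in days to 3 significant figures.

t = 975 days

In km: r₁ = 4.86 × 1.496×10^8 = 7.27056×10^8 km; r₂ = 1.25 × 1.496×10^8 = 1.870×10^8 km.
The Hohmann ellipse has a_t = (r₁ + r₂)/2 = 4.57028×10^8 km.
Transfer time t = π√(a_t³/μ) = π√((4.57028×10^8)³ / 1.327×10^11) = 8.426×10^7 s.
Converting: 8.426×10^7 s ÷ 86400 s/day = 975 days.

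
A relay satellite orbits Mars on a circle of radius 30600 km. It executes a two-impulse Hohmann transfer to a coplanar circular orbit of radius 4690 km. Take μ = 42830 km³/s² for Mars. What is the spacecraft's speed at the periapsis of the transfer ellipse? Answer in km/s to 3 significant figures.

Transfer-ellipse semi-major axis a_t = (r₁ + r₂)/2 = (30600 + 4690)/2 = 17645 km.
At periapsis, r = 4690 km.
Vis-viva: v = √[μ(2/r − 1/a_t)] = √[42830 × (2/4690 − 1/17645)] = 3.980 km/s.

v = 3.98 km/s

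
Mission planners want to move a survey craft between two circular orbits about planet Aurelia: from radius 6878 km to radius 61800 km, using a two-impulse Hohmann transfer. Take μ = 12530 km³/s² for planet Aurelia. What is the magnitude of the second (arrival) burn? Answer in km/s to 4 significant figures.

Semi-major axis of the transfer orbit: a_t = (6878 + 61800)/2 = 34339 km.
Circular speed at r = 61800 km: v_c = √(μ/r) = 0.4503 km/s.
Transfer-orbit speed at the same r (vis-viva, a = a_t): v_t = √[μ(2/r − 1/a_t)] = 0.2015 km/s.
Δv₂ = |v_t − v_c| = |0.2015 − 0.4503| = 0.2488 km/s.

Δv₂ = 0.2488 km/s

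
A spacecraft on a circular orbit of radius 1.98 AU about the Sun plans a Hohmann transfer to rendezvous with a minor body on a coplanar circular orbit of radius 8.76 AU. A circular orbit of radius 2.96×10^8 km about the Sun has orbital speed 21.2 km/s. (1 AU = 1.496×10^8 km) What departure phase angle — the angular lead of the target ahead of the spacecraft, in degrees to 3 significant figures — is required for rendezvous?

φ = 93.6°

From the circular-orbit relation v² = μ/r at r = 2.96×10^8 km: μ = v²r = (21.2)² × 2.96×10^8 = 1.33034×10^11 km³/s².
In km: r₁ = 1.98 × 1.496×10^8 = 2.96208×10^8 km; r₂ = 8.76 × 1.496×10^8 = 1.310496×10^9 km.
The Hohmann ellipse has a_t = (r₁ + r₂)/2 = 8.03352×10^8 km.
The half-period of the transfer ellipse is t = π√(a_t³/μ) = 1.9612×10^8 s.
Target angular speed ω₂ = √(μ/r₂³) = 7.6883×10^-9 rad/s.
Angle swept by the target during transfer: ω₂·t = 1.5078 rad = 86.39°.
Arrival is 180° from departure on the ellipse, so φ = 180° − 86.39° = 93.6°.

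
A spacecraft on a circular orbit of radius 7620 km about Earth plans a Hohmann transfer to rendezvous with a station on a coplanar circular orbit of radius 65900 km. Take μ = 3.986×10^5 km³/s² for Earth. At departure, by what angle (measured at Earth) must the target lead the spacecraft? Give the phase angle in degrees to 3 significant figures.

Semi-major axis of the transfer orbit: a_t = (7620 + 65900)/2 = 36760 km.
Transfer time t = π√(a_t³/μ) = 35070 s.
Target angular speed ω₂ = √(μ/r₂³) = 3.732×10^-5 rad/s.
Angle swept by the target during transfer: ω₂·t = 1.3088 rad = 74.99°.
The spacecraft traverses 180° on the transfer ellipse, so the target must lead by 180° − 74.99° = 105°.

φ = 105°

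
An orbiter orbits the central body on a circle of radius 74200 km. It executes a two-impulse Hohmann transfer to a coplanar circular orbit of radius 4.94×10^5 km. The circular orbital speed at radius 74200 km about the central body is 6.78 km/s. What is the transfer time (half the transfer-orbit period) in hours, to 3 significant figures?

t = 71.6 hours

From the circular-orbit relation v² = μ/r at r = 74200 km: μ = v²r = (6.78)² × 74200 = 3.41086×10^6 km³/s².
Transfer-ellipse semi-major axis a_t = (r₁ + r₂)/2 = (74200 + 4.940×10^5)/2 = 2.841×10^5 km.
By Kepler's third law the transfer-orbit period is T = 2π√(a_t³/μ), so t = T/2 = 2.576×10^5 s.
Converting: 2.576×10^5 s ÷ 3600 s/hour = 71.6 hours.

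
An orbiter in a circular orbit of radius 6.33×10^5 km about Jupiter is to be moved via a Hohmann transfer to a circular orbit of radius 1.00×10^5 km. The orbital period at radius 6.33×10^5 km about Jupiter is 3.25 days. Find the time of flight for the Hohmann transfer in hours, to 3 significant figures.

t = 17.2 hours

From Kepler's third law T² = 4π²r³/μ at r = 6.33×10^5 km, T = 3.25 days = 3.25 × 86400 s = 2.808×10^5 s: μ = 4π²r³/T² = 1.26992×10^8 km³/s².
The Hohmann ellipse has a_t = (r₁ + r₂)/2 = 3.665×10^5 km.
Half the transfer-orbit period gives t = π√(a_t³/μ) = 61850 s.
Converting: 61850 s ÷ 3600 s/hour = 17.2 hours.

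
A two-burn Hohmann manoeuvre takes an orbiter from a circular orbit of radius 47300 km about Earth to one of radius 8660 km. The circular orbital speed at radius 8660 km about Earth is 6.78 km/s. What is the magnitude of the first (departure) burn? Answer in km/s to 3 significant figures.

Δv₁ = 1.29 km/s

From the circular-orbit relation v² = μ/r at r = 8660 km: μ = v²r = (6.78)² × 8660 = 3.98086×10^5 km³/s².
Transfer-ellipse semi-major axis a_t = (r₁ + r₂)/2 = (47300 + 8660)/2 = 27980 km.
Circular speed at r = 47300 km: v_c = √(μ/r) = 2.901 km/s.
Vis-viva on the transfer ellipse at r = 47300 km gives v_t = √[μ(2/r − 1/a_t)] = 1.614 km/s.
Δv₁ = |v_t − v_c| = |1.614 − 2.901| = 1.287 km/s.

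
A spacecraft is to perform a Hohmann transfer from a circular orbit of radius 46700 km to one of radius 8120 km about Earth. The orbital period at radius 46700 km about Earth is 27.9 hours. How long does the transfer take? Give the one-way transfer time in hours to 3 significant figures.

From Kepler's third law T² = 4π²r³/μ at r = 46700 km, T = 27.9 hours = 27.9 × 3600 s = 1.0044×10^5 s: μ = 4π²r³/T² = 3.98563×10^5 km³/s².
The Hohmann ellipse has a_t = (r₁ + r₂)/2 = 27410 km.
Half the transfer-orbit period gives t = π√(a_t³/μ) = 22580 s.
Converting: 22580 s ÷ 3600 s/hour = 6.27 hours.

t = 6.27 hours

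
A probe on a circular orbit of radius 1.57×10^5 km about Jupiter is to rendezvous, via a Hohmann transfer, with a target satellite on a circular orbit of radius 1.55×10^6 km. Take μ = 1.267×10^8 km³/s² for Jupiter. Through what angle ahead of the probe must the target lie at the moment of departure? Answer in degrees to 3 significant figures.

φ = 106°

The Hohmann ellipse has a_t = (r₁ + r₂)/2 = 8.535×10^5 km.
Transfer time t = π√(a_t³/μ) = 2.2007×10^5 s.
The target's mean motion on its circular orbit is ω₂ = √(μ/r₂³) = 5.8330×10^-6 rad/s.
Angle swept by the target during transfer: ω₂·t = 1.2837 rad = 73.55°.
The probe traverses 180° on the transfer ellipse, so the target must lead by 180° − 73.55° = 106°.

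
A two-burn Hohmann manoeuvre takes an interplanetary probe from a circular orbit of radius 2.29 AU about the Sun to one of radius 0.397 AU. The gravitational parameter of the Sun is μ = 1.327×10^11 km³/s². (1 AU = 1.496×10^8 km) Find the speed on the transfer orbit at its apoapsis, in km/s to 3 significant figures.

v = 10.7 km/s

In km: r₁ = 2.29 × 1.496×10^8 = 3.42584×10^8 km; r₂ = 0.397 × 1.496×10^8 = 5.93912×10^7 km.
Transfer-ellipse semi-major axis a_t = (r₁ + r₂)/2 = (3.42584×10^8 + 5.93912×10^7)/2 = 2.009876×10^8 km.
The apoapsis of the transfer ellipse is at r = 3.42584×10^8 km.
Applying v² = μ(2/r − 1/a_t): v = 10.70 km/s.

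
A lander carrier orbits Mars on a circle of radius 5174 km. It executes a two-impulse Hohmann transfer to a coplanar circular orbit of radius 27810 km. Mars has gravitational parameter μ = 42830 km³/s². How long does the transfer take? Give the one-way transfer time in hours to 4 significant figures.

The Hohmann ellipse has a_t = (r₁ + r₂)/2 = 16492 km.
By Kepler's third law the transfer-orbit period is T = 2π√(a_t³/μ), so t = T/2 = 32150 s.
Converting: 32150 s ÷ 3600 s/hour = 8.931 hours.

t = 8.931 hours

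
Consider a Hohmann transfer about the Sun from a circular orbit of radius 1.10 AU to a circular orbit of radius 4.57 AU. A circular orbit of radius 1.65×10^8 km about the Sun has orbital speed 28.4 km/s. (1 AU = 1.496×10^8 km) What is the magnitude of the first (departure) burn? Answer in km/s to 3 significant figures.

From the circular-orbit relation v² = μ/r at r = 1.65×10^8 km: μ = v²r = (28.4)² × 1.65×10^8 = 1.33082×10^11 km³/s².
In km: r₁ = 1.10 × 1.496×10^8 = 1.6456×10^8 km; r₂ = 4.57 × 1.496×10^8 = 6.83672×10^8 km.
The Hohmann ellipse has a_t = (r₁ + r₂)/2 = 4.24116×10^8 km.
On the circular orbit at r = 1.6456×10^8 km, v_c = √(μ/r) = 28.438 km/s.
Transfer-orbit speed at the same r (vis-viva, a = a_t): v_t = √[μ(2/r − 1/a_t)] = 36.106 km/s.
Δv₁ = |v_t − v_c| = |36.106 − 28.438| = 7.668 km/s.

Δv₁ = 7.67 km/s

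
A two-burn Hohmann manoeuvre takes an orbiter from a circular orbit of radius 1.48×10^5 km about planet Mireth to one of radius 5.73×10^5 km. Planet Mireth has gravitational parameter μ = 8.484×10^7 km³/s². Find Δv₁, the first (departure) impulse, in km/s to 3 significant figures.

The Hohmann ellipse has a_t = (r₁ + r₂)/2 = 3.605×10^5 km.
Circular speed at r = 1.480×10^5 km: v_c = √(μ/r) = 23.942 km/s.
Vis-viva on the transfer ellipse at r = 1.480×10^5 km gives v_t = √[μ(2/r − 1/a_t)] = 30.185 km/s.
Δv₁ = |v_t − v_c| = |30.185 − 23.942| = 6.243 km/s.

Δv₁ = 6.24 km/s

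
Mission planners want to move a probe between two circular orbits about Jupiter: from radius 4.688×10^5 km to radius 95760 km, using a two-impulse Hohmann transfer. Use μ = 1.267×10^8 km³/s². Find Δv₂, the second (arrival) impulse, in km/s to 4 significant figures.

Transfer-ellipse semi-major axis a_t = (r₁ + r₂)/2 = (4.688×10^5 + 95760)/2 = 2.8228×10^5 km.
On the circular orbit at r = 95760 km, v_c = √(μ/r) = 36.374 km/s.
Transfer-orbit speed at the same r (vis-viva, a = a_t): v_t = √[μ(2/r − 1/a_t)] = 46.876 km/s.
Δv₂ = |v_t − v_c| = |46.876 − 36.374| = 10.50 km/s.

Δv₂ = 10.50 km/s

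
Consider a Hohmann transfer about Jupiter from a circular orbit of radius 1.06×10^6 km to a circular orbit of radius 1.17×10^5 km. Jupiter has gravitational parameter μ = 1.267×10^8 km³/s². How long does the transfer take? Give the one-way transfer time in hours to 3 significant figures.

Transfer-ellipse semi-major axis a_t = (r₁ + r₂)/2 = (1.060×10^6 + 1.170×10^5)/2 = 5.885×10^5 km.
By Kepler's third law the transfer-orbit period is T = 2π√(a_t³/μ), so t = T/2 = 1.260×10^5 s.
Converting: 1.260×10^5 s ÷ 3600 s/hour = 35.0 hours.

t = 35.0 hours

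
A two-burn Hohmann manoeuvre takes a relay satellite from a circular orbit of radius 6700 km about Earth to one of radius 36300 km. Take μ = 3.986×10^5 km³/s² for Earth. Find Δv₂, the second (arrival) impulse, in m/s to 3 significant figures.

Δv₂ = 1460 m/s

Semi-major axis of the transfer orbit: a_t = (6700 + 36300)/2 = 21500 km.
Circular speed at r = 36300 km: v_c = √(μ/r) = 3.314 km/s.
Transfer-orbit speed at the same r (vis-viva, a = a_t): v_t = √[μ(2/r − 1/a_t)] = 1.850 km/s.
Δv₂ = |v_t − v_c| = |1.850 − 3.314| = 1.464 km/s.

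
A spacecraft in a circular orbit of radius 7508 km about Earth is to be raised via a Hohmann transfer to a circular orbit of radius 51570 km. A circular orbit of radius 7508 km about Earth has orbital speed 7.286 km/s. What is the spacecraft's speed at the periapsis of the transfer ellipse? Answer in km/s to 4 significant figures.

v = 9.627 km/s

From the circular-orbit relation v² = μ/r at r = 7508 km: μ = v²r = (7.286)² × 7508 = 3.98568×10^5 km³/s².
Transfer-ellipse semi-major axis a_t = (r₁ + r₂)/2 = (7508 + 51570)/2 = 29539 km.
The periapsis of the transfer ellipse is at r = 7508 km.
From the vis-viva equation, v = √[μ(2/r − 1/a_t)] = 9.627 km/s.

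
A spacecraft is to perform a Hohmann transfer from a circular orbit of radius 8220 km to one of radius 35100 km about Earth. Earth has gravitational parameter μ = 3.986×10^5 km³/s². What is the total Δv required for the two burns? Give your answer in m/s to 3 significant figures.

Transfer-ellipse semi-major axis a_t = (r₁ + r₂)/2 = (8220 + 35100)/2 = 21660 km.
At r₁ the circular-orbit speed is v₁ = √(μ/r₁) = 6.964 km/s.
On the transfer ellipse at r₁, v² = μ(2/r − 1/a) gives v_p = √[μ(2/r₁ − 1/a_t)] = 8.865 km/s.
First burn Δv₁ = |v_p − v₁| = 1.901 km/s.
Circular speed at r₂: v₂ = √(μ/r₂) = 3.370 km/s.
Transfer-orbit speed at r₂: v_a = √[μ(2/r₂ − 1/a_t)] = 2.076 km/s.
Second burn Δv₂ = |v₂ − v_a| = 1.294 km/s.
Δv = Δv₁ + Δv₂ = 1.901 + 1.294 = 3.195 km/s.

Δv = 3190 m/s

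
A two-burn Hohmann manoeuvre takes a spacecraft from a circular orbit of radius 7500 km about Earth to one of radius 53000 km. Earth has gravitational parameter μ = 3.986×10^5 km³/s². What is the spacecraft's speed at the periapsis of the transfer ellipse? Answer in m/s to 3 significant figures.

v = 9650 m/s

Transfer-ellipse semi-major axis a_t = (r₁ + r₂)/2 = (7500 + 53000)/2 = 30250 km.
The periapsis of the transfer ellipse is at r = 7500 km.
From the vis-viva equation, v = √[μ(2/r − 1/a_t)] = 9.650 km/s.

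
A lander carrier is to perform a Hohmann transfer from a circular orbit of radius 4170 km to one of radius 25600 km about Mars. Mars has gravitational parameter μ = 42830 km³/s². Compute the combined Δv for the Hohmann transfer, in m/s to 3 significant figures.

Δv = 1610 m/s

Transfer-ellipse semi-major axis a_t = (r₁ + r₂)/2 = (4170 + 25600)/2 = 14885 km.
Circular speed at r₁: v₁ = √(μ/r₁) = √(42830/4170) = 3.2048 km/s.
Transfer-orbit speed at r₁ (vis-viva equation): v_p = √[μ(2/r₁ − 1/a_t)] = 4.2029 km/s.
First burn Δv₁ = |v_p − v₁| = 0.9981 km/s.
Circular speed at r₂: v₂ = √(μ/r₂) = 1.29346 km/s.
Transfer-orbit speed at r₂: v_a = √[μ(2/r₂ − 1/a_t)] = 0.684617 km/s.
Second burn Δv₂ = |v₂ − v_a| = 0.6088 km/s.
Total Δv = Δv₁ + Δv₂ = 1.607 km/s.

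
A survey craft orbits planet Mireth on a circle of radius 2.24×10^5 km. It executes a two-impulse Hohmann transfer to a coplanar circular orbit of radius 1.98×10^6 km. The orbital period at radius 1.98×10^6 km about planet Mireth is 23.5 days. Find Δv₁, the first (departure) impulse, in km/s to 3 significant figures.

Δv₁ = 6.20 km/s

From Kepler's third law T² = 4π²r³/μ at r = 1.98×10^6 km, T = 23.5 days = 23.5 × 86400 s = 2.0304×10^6 s: μ = 4π²r³/T² = 7.43348×10^7 km³/s².
Transfer-ellipse semi-major axis a_t = (r₁ + r₂)/2 = (2.240×10^5 + 1.980×10^6)/2 = 1.102×10^6 km.
Circular speed at r = 2.240×10^5 km: v_c = √(μ/r) = 18.217 km/s.
Transfer-orbit speed at the same r (vis-viva, a = a_t): v_t = √[μ(2/r − 1/a_t)] = 24.418 km/s.
Δv₁ = |v_t − v_c| = |24.418 − 18.217| = 6.201 km/s.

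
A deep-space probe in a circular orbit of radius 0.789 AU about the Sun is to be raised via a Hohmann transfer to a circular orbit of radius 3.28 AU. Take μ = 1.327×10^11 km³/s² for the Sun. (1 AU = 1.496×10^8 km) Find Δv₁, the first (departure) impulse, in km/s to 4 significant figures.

Δv₁ = 9.044 km/s

In km: r₁ = 0.789 × 1.496×10^8 = 1.180344×10^8 km; r₂ = 3.28 × 1.496×10^8 = 4.90688×10^8 km.
Semi-major axis of the transfer orbit: a_t = (1.180344×10^8 + 4.90688×10^8)/2 = 3.043612×10^8 km.
Circular speed at r = 1.180344×10^8 km: v_c = √(μ/r) = 33.5298 km/s.
Transfer-orbit speed at the same r (vis-viva, a = a_t): v_t = √[μ(2/r − 1/a_t)] = 42.5735 km/s.
Δv₁ = |v_t − v_c| = |42.5735 − 33.5298| = 9.044 km/s.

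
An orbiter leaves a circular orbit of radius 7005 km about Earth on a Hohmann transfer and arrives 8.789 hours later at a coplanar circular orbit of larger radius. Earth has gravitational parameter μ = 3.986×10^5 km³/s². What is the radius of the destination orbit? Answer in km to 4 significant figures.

Transfer time t = 8.789 hours = 31640.4 s, and t = π√(a_t³/μ).
So a_t = (μ t²/π²)^(1/3) = (3.986×10^5 × (31640.4)² / π²)^(1/3) = 34322 km.
Since a_t = (r₁ + r₂)/2, r₂ = 2a_t − r₁ = 2×34322 − 7005 = 61639 km.

r₂ = 61640 km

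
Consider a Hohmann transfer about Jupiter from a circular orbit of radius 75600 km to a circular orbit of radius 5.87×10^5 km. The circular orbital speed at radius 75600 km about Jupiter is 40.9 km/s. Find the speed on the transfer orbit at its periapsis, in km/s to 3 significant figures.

v = 54.4 km/s

From the circular-orbit relation v² = μ/r at r = 75600 km: μ = v²r = (40.9)² × 75600 = 1.26464×10^8 km³/s².
Semi-major axis of the transfer orbit: a_t = (75600 + 5.870×10^5)/2 = 3.313×10^5 km.
The periapsis of the transfer ellipse is at r = 75600 km.
Applying v² = μ(2/r − 1/a_t): v = 54.44 km/s.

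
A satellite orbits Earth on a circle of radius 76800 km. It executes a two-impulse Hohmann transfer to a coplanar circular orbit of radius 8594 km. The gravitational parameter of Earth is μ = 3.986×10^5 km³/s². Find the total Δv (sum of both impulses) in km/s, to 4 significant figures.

Transfer-ellipse semi-major axis a_t = (r₁ + r₂)/2 = (76800 + 8594)/2 = 42697 km.
At r₁ the circular-orbit speed is v₁ = √(μ/r₁) = 2.2782 km/s.
On the transfer ellipse at r₁, vis-viva equation gives v_a = √[μ(2/r₁ − 1/a_t)] = 1.0221 km/s.
First burn Δv₁ = |v_a − v₁| = 1.2561 km/s.
Circular speed at r₂: v₂ = √(μ/r₂) = 6.81037 km/s.
Transfer-orbit speed at r₂: v_p = √[μ(2/r₂ − 1/a_t)] = 9.13383 km/s.
Second burn Δv₂ = |v₂ − v_p| = 2.3235 km/s.
Δv = Δv₁ + Δv₂ = 1.2561 + 2.3235 = 3.580 km/s.

Δv = 3.580 km/s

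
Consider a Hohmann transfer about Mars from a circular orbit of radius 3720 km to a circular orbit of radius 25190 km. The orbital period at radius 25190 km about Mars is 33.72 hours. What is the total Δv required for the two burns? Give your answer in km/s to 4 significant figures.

Δv = 1.728 km/s

From Kepler's third law T² = 4π²r³/μ at r = 25190 km, T = 33.72 hours = 33.72 × 3600 s = 1.21392×10^5 s: μ = 4π²r³/T² = 42821.7 km³/s².
Transfer-ellipse semi-major axis a_t = (r₁ + r₂)/2 = (3720 + 25190)/2 = 14455 km.
At r₁ the circular-orbit speed is v₁ = √(μ/r₁) = 3.393 km/s.
Transfer-orbit speed at r₁ (vis-viva equation): v_p = √[μ(2/r₁ − 1/a_t)] = 4.479 km/s.
First burn Δv₁ = |v_p − v₁| = 1.086 km/s.
At r₂, v₂ = √(μ/r₂) = 1.3038 km/s.
Transfer-orbit speed at r₂: v_a = √[μ(2/r₂ − 1/a_t)] = 0.66142 km/s.
Second burn Δv₂ = |v₂ − v_a| = 0.6424 km/s.
Total Δv = Δv₁ + Δv₂ = 1.728 km/s.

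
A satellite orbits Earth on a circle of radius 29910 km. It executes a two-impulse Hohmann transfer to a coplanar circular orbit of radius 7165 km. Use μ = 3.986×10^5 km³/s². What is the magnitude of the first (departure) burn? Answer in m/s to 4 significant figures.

The Hohmann ellipse has a_t = (r₁ + r₂)/2 = 18537.5 km.
Circular speed at r = 29910 km: v_c = √(μ/r) = 3.651 km/s.
Transfer-orbit speed at the same r (vis-viva, a = a_t): v_t = √[μ(2/r − 1/a_t)] = 2.270 km/s.
Δv₁ = |v_t − v_c| = |2.270 − 3.651| = 1.381 km/s.

Δv₁ = 1381 m/s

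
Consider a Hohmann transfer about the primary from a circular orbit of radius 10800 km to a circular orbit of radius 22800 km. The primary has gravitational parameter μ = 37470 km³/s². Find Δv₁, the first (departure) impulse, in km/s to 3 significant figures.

The Hohmann ellipse has a_t = (r₁ + r₂)/2 = 16800 km.
On the circular orbit at r = 10800 km, v_c = √(μ/r) = 1.8626 km/s.
Vis-viva on the transfer ellipse at r = 10800 km gives v_t = √[μ(2/r − 1/a_t)] = 2.1699 km/s.
Δv₁ = |v_t − v_c| = |2.1699 − 1.8626| = 0.3073 km/s.

Δv₁ = 0.307 km/s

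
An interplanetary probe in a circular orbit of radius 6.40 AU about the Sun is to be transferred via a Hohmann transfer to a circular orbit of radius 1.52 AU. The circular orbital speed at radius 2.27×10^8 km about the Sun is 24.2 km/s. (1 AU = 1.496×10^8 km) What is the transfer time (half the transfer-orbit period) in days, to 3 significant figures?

From the circular-orbit relation v² = μ/r at r = 2.27×10^8 km: μ = v²r = (24.2)² × 2.27×10^8 = 1.32940×10^11 km³/s².
In km: r₁ = 6.40 × 1.496×10^8 = 9.5744×10^8 km; r₂ = 1.52 × 1.496×10^8 = 2.27392×10^8 km.
Semi-major axis of the transfer orbit: a_t = (9.5744×10^8 + 2.27392×10^8)/2 = 5.92416×10^8 km.
Transfer time t = π√(a_t³/μ) = π√((5.92416×10^8)³ / 1.32940×10^11) = 1.242×10^8 s.
Converting: 1.242×10^8 s ÷ 86400 s/day = 1440 days.

t = 1440 days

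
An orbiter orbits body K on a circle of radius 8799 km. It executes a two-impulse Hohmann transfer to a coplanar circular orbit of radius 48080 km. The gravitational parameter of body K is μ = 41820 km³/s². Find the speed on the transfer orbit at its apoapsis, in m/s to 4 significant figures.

The Hohmann ellipse has a_t = (r₁ + r₂)/2 = 28439.5 km.
The apoapsis of the transfer ellipse is at r = 48080 km.
Applying v² = μ(2/r − 1/a_t): v = 0.5188 km/s.

v = 518.8 m/s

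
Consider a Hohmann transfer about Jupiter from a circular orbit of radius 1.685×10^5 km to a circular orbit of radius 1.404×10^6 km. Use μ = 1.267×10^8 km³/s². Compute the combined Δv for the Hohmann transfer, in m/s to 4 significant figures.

Δv = 14320 m/s

Transfer-ellipse semi-major axis a_t = (r₁ + r₂)/2 = (1.685×10^5 + 1.404×10^6)/2 = 7.8625×10^5 km.
At r₁ the circular-orbit speed is v₁ = √(μ/r₁) = 27.421 km/s.
Transfer-orbit speed at r₁ (vis-viva equation): v_p = √[μ(2/r₁ − 1/a_t)] = 36.643 km/s.
First burn Δv₁ = |v_p − v₁| = 9.222 km/s.
Circular speed at r₂: v₂ = √(μ/r₂) = 9.500 km/s.
Transfer-orbit speed at r₂: v_a = √[μ(2/r₂ − 1/a_t)] = 4.398 km/s.
Second burn Δv₂ = |v₂ − v_a| = 5.102 km/s.
Δv = Δv₁ + Δv₂ = 9.222 + 5.102 = 14.32 km/s.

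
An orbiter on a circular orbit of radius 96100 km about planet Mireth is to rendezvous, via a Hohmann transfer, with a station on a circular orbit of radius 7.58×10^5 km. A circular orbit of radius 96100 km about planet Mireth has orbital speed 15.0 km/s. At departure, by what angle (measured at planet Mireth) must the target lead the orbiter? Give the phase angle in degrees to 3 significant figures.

φ = 104°

From the circular-orbit relation v² = μ/r at r = 96100 km: μ = v²r = (15.0)² × 96100 = 2.16225×10^7 km³/s².
Transfer-ellipse semi-major axis a_t = (r₁ + r₂)/2 = (96100 + 7.580×10^5)/2 = 4.2705×10^5 km.
Transfer time t = π√(a_t³/μ) = 1.8854×10^5 s.
Target angular speed ω₂ = √(μ/r₂³) = 7.0461×10^-6 rad/s.
Angle swept by the target during transfer: ω₂·t = 1.3285 rad = 76.12°.
Arrival is 180° from departure on the ellipse, so φ = 180° − 76.12° = 104°.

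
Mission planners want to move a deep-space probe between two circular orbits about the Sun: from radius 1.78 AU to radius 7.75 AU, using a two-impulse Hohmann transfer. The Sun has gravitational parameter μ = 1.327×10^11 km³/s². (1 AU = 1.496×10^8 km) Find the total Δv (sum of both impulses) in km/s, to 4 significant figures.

Δv = 10.31 km/s

In km: r₁ = 1.78 × 1.496×10^8 = 2.66288×10^8 km; r₂ = 7.75 × 1.496×10^8 = 1.1594×10^9 km.
The Hohmann ellipse has a_t = (r₁ + r₂)/2 = 7.12844×10^8 km.
Circular speed at r₁: v₁ = √(μ/r₁) = √(1.327×10^11/2.66288×10^8) = 22.323 km/s.
On the transfer ellipse at r₁, v² = μ(2/r − 1/a) gives v_p = √[μ(2/r₁ − 1/a_t)] = 28.469 km/s.
First burn Δv₁ = |v_p − v₁| = 6.146 km/s.
Circular speed at r₂: v₂ = √(μ/r₂) = 10.6984 km/s.
Transfer-orbit speed at r₂: v_a = √[μ(2/r₂ − 1/a_t)] = 6.53879 km/s.
Second burn Δv₂ = |v₂ − v_a| = 4.160 km/s.
Δv = Δv₁ + Δv₂ = 6.146 + 4.160 = 10.31 km/s.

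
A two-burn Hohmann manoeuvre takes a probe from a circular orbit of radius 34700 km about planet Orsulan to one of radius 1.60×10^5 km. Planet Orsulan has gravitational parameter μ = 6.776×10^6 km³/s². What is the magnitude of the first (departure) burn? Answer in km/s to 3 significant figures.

The Hohmann ellipse has a_t = (r₁ + r₂)/2 = 97350 km.
On the circular orbit at r = 34700 km, v_c = √(μ/r) = 13.974 km/s.
Transfer-orbit speed at the same r (vis-viva, a = a_t): v_t = √[μ(2/r − 1/a_t)] = 17.915 km/s.
Δv₁ = |v_t − v_c| = |17.915 − 13.974| = 3.941 km/s.

Δv₁ = 3.94 km/s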